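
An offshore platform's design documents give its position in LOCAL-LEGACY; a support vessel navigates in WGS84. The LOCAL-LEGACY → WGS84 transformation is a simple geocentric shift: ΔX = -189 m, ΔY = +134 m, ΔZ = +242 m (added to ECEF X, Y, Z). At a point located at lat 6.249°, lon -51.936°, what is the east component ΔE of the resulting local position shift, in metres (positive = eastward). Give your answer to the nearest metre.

At φ = 6.249°, λ = -51.936°: sin φ = 0.108850, cos φ = 0.994058, sin λ = -0.787323, cos λ = 0.616541.
ΔE = −sin λ·ΔX + cos λ·ΔY = −(-0.787323)·(-189) + (0.616541)·(134) = -66.19 m.

ΔE = -66 m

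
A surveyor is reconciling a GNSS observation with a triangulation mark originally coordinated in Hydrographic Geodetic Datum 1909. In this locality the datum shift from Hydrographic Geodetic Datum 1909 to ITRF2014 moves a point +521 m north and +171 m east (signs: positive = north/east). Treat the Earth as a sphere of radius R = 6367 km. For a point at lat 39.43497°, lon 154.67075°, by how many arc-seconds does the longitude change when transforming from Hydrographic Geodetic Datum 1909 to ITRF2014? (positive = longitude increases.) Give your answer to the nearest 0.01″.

Δλ = 7.17″

At latitude 39.43497°, cos φ = 0.772346.
One radian of longitude at latitude φ spans R cos φ, so Δλ = ΔE / (R cos φ) = 171.0 / (6367000 × 0.772346) = 3.4774e-05 rad = 7.173″.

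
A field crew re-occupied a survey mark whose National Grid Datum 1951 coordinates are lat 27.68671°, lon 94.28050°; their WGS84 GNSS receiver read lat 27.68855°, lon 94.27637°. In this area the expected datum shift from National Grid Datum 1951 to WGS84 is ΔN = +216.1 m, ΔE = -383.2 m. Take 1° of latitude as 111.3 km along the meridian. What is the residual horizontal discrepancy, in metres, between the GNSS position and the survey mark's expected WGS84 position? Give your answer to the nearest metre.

Observed coordinate differences: Δφ = +0.00184°, Δλ = -0.00413°.
Converting to metres (1° lat = 111300 m, cos φ = 0.885501): observed ΔN = 204.8 m, observed ΔE = -407.0 m.
Subtracting the expected shift leaves a residual of 204.8 − (216.1) = -11.3 m north and -407.0 − (-383.2) = -23.8 m east.
Residual distance = √((-11.3)² + (-23.8)²) = 26.4 m.

26 m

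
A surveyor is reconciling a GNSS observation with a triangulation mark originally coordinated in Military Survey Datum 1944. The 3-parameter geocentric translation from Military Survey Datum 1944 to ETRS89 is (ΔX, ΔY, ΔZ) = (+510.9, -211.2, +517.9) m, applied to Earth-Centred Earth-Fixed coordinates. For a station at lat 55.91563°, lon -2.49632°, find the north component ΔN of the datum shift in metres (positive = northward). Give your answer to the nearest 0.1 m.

At φ = 55.91563°, λ = -2.49632°: sin φ = 0.828213, cos φ = 0.560413, sin λ = -0.043555, cos λ = 0.999051.
ΔN = −sin φ cos λ·ΔX − sin φ sin λ·ΔY + cos φ·ΔZ = −(0.828213)(0.999051)(510.9) − (0.828213)(-0.043555)(-211.2) + (0.560413)(517.9) = -140.11 m.

ΔN = -140.1 m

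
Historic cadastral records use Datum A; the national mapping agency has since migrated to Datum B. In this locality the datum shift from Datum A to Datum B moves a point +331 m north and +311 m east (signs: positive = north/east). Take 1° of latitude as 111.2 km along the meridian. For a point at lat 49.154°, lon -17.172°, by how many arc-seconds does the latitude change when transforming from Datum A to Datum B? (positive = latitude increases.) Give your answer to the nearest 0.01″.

Δφ = 10.72″

1° of latitude = 111.2 km, so Δφ = 331.0 / 111200 = 0.0029766° = 10.716″.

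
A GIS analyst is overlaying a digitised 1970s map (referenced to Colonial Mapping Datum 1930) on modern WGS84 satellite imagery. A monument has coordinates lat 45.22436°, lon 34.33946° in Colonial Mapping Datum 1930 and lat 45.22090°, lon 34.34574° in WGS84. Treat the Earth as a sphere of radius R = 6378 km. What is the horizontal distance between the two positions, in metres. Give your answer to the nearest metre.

Δφ = 45.22090° − 45.22436° = -0.00346°; Δλ = 34.34574° − 34.33946° = +0.00628°.
1° along a meridian = πR/180 = 111317 m.
ΔN = Δφ × 111317 = -385.2 m; ΔE = Δλ × 111317 × cos(45.22436°) = +0.00628 × 111317 × 0.704332 = 492.4 m.
Distance = √(ΔE² + ΔN²) = √(492.4² + (-385.2)²) = 625.1 m.

625 m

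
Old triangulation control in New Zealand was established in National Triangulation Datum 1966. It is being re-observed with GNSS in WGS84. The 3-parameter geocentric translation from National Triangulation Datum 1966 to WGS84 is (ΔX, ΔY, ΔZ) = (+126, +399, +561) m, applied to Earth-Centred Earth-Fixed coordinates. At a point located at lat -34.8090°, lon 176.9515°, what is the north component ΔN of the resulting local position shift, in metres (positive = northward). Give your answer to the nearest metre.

At φ = -34.8090°, λ = 176.9515°: sin φ = -0.570843, cos φ = 0.821060, sin λ = 0.053181, cos λ = -0.998585.
ΔN = −sin φ cos λ·ΔX − sin φ sin λ·ΔY + cos φ·ΔZ = −(-0.570843)(-0.998585)(126) − (-0.570843)(0.053181)(399) + (0.821060)(561) = 400.90 m.

ΔN = 401 m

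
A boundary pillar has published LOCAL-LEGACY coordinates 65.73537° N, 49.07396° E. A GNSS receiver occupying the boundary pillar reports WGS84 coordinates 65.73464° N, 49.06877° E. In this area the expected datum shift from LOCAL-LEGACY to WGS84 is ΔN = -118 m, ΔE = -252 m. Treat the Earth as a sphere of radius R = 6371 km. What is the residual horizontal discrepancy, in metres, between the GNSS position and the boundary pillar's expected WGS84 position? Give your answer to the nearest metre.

Observed coordinate differences: Δφ = -0.00073°, Δλ = -0.00519°.
Converting to metres (1° lat = 111195 m, cos φ = 0.410952): observed ΔN = -81.2 m, observed ΔE = -237.2 m.
Subtracting the expected shift leaves a residual of -81.2 − (-118) = 36.8 m north and -237.2 − (-252) = 14.8 m east.
Residual distance = √(36.8² + 14.8²) = 39.7 m.

40 m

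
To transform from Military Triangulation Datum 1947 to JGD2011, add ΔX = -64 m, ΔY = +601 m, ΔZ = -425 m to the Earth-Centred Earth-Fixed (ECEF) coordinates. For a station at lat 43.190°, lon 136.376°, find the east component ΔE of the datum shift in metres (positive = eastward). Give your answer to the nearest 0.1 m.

ΔE = -390.9 m

The local east axis at (φ, λ) is (−sin λ, cos λ, 0), so ΔE = −sin(136.376°)·(-64) + cos(136.376°)·601 = -390.90 m.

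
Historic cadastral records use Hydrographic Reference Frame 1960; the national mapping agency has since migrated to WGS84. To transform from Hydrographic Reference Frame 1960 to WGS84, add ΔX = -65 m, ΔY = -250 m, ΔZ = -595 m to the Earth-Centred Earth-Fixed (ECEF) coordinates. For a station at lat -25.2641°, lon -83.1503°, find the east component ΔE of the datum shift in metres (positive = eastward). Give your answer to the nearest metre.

ΔE = -94 m

At φ = -25.2641°, λ = -83.1503°: sin φ = -0.426791, cos φ = 0.904350, sin λ = -0.992862, cos λ = 0.119265.
ΔE = −sin λ·ΔX + cos λ·ΔY = −(-0.992862)·(-65) + (0.119265)·(-250) = -94.35 m.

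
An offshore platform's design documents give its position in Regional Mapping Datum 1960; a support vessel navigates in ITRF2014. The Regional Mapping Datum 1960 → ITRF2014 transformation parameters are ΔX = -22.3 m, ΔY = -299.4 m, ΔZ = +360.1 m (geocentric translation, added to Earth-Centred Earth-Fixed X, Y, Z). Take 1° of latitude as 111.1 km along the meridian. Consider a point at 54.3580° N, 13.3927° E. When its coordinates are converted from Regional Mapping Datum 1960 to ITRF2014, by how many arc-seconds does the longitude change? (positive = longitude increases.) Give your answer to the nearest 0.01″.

Δλ = -15.91″

sin φ = 0.812674, cos φ = 0.582719, sin λ = 0.231624, cos λ = 0.972805.
East component: ΔE = −sin λ·ΔX + cos λ·ΔY = −(0.231624)(-22.3) + (0.972805)(-299.4) = -286.09 m.
1° of latitude spans 111100 m; at latitude φ, 1° of longitude spans that × cos φ = 64740.1 m, so Δλ = -286.09 / 64740.1 × 3600 = -15.909″.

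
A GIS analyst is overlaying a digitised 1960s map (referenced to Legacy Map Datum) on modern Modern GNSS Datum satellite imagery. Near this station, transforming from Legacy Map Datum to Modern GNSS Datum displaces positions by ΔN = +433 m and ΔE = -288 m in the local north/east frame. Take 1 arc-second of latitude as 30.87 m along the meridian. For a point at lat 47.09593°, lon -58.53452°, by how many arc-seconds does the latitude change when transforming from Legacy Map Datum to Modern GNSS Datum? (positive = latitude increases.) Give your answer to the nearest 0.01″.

Δφ = 14.03″

1″ of latitude = 30.87 m, so Δφ = 433.0 / 30.87 = 14.027″.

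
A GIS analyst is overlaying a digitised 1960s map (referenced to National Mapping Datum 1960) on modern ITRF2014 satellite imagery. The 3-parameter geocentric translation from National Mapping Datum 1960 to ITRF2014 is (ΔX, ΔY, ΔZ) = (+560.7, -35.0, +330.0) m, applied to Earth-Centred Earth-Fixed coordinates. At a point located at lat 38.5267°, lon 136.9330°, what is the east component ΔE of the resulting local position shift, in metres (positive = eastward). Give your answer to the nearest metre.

ΔE = -357 m

At φ = 38.5267°, λ = 136.9330°: sin φ = 0.622879, cos φ = 0.782318, sin λ = 0.682853, cos λ = -0.730556.
ΔE = −sin λ·ΔX + cos λ·ΔY = −(0.682853)·(560.7) + (-0.730556)·(-35.0) = -357.31 m.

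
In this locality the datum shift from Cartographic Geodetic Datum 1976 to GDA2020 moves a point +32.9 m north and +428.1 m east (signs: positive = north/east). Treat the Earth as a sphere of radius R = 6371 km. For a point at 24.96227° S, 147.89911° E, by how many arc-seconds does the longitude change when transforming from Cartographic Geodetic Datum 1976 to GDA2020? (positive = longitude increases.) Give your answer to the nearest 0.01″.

Δλ = 15.29″

At latitude -24.96227°, cos φ = 0.906586.
One radian of longitude at latitude φ spans R cos φ, so Δλ = ΔE / (R cos φ) = 428.1 / (6371000 × 0.906586) = 7.4119e-05 rad = 15.288″.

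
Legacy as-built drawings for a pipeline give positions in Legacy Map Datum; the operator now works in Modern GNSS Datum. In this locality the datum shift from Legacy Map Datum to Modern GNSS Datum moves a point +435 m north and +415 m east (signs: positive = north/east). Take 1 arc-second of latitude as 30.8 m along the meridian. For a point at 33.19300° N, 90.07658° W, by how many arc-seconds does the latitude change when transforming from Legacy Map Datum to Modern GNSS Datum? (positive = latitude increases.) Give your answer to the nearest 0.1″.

Δφ = 14.1″

1″ of latitude = 30.80 m, so Δφ = 435.0 / 30.80 = 14.123″.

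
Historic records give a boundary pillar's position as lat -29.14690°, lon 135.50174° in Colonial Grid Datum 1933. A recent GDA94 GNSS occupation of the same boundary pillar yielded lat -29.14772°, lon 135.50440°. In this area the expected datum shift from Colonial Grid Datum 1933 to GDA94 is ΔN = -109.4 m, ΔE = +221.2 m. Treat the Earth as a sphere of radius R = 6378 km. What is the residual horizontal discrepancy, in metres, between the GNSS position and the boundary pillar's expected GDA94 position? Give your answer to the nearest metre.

42 m

Observed coordinate differences: Δφ = -0.00082°, Δλ = +0.00266°.
Converting to metres (1° lat = 111317 m, cos φ = 0.873374): observed ΔN = -91.3 m, observed ΔE = 258.6 m.
Subtracting the expected shift leaves a residual of -91.3 − (-109.4) = 18.1 m north and 258.6 − (221.2) = 37.4 m east.
Residual distance = √(18.1² + 37.4²) = 41.6 m.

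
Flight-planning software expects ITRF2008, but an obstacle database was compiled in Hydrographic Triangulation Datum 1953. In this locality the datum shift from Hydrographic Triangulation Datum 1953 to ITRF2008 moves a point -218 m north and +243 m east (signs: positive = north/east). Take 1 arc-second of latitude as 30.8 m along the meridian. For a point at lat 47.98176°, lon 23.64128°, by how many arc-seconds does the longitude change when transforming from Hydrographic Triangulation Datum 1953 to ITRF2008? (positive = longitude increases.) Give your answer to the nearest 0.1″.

Δλ = 11.8″

At latitude 47.98176°, cos φ = 0.669367.
1″ of longitude at this latitude = 30.80 × cos φ = 20.6165 m, so Δλ = 243.0 / 20.6165 = 11.787″.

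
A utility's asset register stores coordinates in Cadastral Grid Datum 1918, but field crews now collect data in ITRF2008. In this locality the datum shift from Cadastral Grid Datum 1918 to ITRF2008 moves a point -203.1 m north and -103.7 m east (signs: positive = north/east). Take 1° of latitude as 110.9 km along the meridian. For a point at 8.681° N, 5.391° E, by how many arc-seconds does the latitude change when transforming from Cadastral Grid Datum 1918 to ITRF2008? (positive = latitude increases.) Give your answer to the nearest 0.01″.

1° of latitude = 110.9 km, so Δφ = -203.1 / 110900 = -0.0018314° = -6.593″.

Δφ = -6.59″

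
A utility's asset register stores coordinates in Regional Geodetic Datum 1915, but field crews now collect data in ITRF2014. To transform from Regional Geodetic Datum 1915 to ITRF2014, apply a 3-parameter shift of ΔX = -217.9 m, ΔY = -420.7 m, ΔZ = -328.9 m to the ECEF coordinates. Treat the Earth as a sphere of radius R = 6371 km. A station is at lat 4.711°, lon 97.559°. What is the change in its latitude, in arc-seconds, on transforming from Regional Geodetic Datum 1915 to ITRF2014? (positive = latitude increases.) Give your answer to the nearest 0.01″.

sin φ = 0.082130, cos φ = 0.996622, sin λ = 0.991310, cos λ = -0.131547.
North component: ΔN = −sin φ cos λ·ΔX − sin φ sin λ·ΔY + cos φ·ΔZ = −(0.082130)(-0.131547)(-217.9) − (0.082130)(0.991310)(-420.7) + (0.996622)(-328.9) = -295.89 m.
1° of latitude spans πR/180 = 111195 m, so Δφ = -295.89 / 111195 × 3600 = -9.580″.

Δφ = -9.58″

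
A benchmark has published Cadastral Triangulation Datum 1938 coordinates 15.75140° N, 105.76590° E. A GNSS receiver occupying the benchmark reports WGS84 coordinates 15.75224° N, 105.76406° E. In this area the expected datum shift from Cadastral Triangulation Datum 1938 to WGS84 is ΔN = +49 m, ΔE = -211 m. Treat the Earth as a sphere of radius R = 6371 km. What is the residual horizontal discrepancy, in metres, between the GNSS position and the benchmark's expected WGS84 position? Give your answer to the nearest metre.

47 m

Observed coordinate differences: Δφ = +0.00084°, Δλ = -0.00184°.
Converting to metres (1° lat = 111195 m, cos φ = 0.962449): observed ΔN = 93.4 m, observed ΔE = -196.9 m.
Subtracting the expected shift leaves a residual of 93.4 − (49) = 44.4 m north and -196.9 − (-211) = 14.1 m east.
Residual distance = √(44.4² + 14.1²) = 46.6 m.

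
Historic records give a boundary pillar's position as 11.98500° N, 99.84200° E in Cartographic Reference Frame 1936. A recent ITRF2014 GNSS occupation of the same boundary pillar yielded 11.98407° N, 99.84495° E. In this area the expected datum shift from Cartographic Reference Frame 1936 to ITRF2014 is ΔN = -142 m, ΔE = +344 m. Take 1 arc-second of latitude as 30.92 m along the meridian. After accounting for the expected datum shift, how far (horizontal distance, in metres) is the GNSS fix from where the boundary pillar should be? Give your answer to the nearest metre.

Observed coordinate differences: Δφ = -0.00093°, Δλ = +0.00295°.
Converting to metres (1° lat = 111312 m, cos φ = 0.978202): observed ΔN = -103.5 m, observed ΔE = 321.2 m.
Subtracting the expected shift leaves a residual of -103.5 − (-142) = 38.5 m north and 321.2 − (344) = -22.8 m east.
Residual distance = √(38.5² + (-22.8)²) = 44.7 m.

45 m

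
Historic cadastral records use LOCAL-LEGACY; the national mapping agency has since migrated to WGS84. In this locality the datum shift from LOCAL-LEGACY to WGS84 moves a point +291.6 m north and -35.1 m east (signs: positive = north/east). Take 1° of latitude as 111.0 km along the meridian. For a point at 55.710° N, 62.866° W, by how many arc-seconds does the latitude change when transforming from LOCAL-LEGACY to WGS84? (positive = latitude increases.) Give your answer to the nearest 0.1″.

1° of latitude = 111.0 km, so Δφ = 291.6 / 111000 = 0.0026270° = 9.457″.

Δφ = 9.5″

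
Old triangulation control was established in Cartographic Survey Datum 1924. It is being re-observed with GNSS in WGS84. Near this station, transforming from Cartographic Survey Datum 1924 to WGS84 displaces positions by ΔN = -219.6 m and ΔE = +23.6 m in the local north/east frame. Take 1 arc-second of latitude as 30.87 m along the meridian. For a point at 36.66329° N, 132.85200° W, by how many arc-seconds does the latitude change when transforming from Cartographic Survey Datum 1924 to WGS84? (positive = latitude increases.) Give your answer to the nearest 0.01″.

1″ of latitude = 30.87 m, so Δφ = -219.6 / 30.87 = -7.114″.

Δφ = -7.11″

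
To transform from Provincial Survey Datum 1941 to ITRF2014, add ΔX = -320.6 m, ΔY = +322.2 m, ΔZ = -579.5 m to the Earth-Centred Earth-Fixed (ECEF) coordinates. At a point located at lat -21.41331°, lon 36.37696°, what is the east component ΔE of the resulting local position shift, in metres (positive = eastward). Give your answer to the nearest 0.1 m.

At φ = -21.41331°, λ = 36.37696°: sin φ = -0.365093, cos φ = 0.930971, sin λ = 0.593095, cos λ = 0.805132.
ΔE = −sin λ·ΔX + cos λ·ΔY = −(0.593095)·(-320.6) + (0.805132)·(322.2) = 449.56 m.

ΔE = 449.6 m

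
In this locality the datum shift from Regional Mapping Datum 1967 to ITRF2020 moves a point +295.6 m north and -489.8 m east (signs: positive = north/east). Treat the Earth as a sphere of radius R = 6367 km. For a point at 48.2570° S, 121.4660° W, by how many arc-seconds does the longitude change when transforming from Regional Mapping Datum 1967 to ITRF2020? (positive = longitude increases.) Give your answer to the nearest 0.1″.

Δλ = -23.8″

At latitude -48.2570°, cos φ = 0.665791.
One radian of longitude at latitude φ spans R cos φ, so Δλ = ΔE / (R cos φ) = -489.8 / (6367000 × 0.665791) = -1.1554e-04 rad = -23.833″.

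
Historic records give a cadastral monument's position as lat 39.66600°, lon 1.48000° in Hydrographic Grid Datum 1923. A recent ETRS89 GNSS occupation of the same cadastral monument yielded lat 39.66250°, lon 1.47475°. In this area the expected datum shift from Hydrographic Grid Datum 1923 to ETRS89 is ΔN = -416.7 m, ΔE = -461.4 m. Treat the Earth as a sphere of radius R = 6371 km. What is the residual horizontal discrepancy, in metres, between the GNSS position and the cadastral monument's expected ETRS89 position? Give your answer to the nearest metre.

30 m

Observed coordinate differences: Δφ = -0.00350°, Δλ = -0.00525°.
Converting to metres (1° lat = 111195 m, cos φ = 0.769778): observed ΔN = -389.2 m, observed ΔE = -449.4 m.
Subtracting the expected shift leaves a residual of -389.2 − (-416.7) = 27.5 m north and -449.4 − (-461.4) = 12.0 m east.
Residual distance = √(27.5² + 12.0²) = 30.0 m.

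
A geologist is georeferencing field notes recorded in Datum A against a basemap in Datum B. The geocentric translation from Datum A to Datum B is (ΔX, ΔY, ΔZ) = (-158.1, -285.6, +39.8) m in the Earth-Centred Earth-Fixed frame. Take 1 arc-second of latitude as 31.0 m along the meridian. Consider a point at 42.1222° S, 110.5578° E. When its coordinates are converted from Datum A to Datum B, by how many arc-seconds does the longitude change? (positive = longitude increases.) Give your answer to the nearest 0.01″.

sin φ = -0.670714, cos φ = 0.741716, sin λ = 0.936318, cos λ = -0.351152.
East component: ΔE = −sin λ·ΔX + cos λ·ΔY = −(0.936318)(-158.1) + (-0.351152)(-285.6) = 248.32 m.
1° of latitude spans 3600 × 31.00 = 111600 m; at latitude φ, 1° of longitude spans that × cos φ = 82775.5 m, so Δλ = 248.32 / 82775.5 × 3600 = 10.800″.

Δλ = 10.80″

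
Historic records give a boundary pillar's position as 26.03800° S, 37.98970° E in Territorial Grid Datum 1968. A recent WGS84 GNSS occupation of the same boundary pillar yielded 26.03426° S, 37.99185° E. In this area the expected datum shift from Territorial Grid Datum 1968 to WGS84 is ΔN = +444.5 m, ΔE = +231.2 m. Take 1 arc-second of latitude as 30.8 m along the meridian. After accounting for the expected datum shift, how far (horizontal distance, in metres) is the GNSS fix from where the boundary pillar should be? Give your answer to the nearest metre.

34 m

Observed coordinate differences: Δφ = +0.00374°, Δλ = +0.00215°.
Converting to metres (1° lat = 110880 m, cos φ = 0.898503): observed ΔN = 414.7 m, observed ΔE = 214.2 m.
Subtracting the expected shift leaves a residual of 414.7 − (444.5) = -29.8 m north and 214.2 − (231.2) = -17.0 m east.
Residual distance = √((-29.8)² + (-17.0)²) = 34.3 m.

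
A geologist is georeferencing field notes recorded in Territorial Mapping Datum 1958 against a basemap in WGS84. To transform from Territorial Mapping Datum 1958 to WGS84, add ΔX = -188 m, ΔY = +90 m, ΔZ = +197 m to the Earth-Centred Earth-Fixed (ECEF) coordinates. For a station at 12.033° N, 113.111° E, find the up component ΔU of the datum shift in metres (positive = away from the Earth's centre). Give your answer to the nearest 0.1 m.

ΔU = 194.2 m

At φ = 12.033°, λ = 113.111°: sin φ = 0.208475, cos φ = 0.978028, sin λ = 0.919746, cos λ = -0.392514.
ΔU = cos φ cos λ·ΔX + cos φ sin λ·ΔY + sin φ·ΔZ = (0.978028)(-0.392514)(-188) + (0.978028)(0.919746)(90) + (0.208475)(197) = 194.20 m.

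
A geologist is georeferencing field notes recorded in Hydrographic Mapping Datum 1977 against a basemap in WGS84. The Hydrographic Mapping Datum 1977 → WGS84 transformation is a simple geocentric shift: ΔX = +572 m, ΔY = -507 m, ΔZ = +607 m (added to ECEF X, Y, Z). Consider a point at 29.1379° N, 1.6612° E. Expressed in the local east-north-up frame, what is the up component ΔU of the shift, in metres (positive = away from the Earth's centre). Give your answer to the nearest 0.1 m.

The local up (radial) axis is (cos φ cos λ, cos φ sin λ, sin φ), giving ΔU = 499.404 − 12.838 + 295.556 = 782.12 m.

ΔU = 782.1 m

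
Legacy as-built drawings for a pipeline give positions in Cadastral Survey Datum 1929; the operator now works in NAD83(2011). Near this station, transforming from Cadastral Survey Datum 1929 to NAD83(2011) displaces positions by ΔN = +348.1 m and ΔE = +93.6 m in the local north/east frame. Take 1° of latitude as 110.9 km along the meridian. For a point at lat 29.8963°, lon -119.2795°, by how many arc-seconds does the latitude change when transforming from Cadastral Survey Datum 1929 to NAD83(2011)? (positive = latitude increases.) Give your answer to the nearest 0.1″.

1° of latitude = 110.9 km, so Δφ = 348.1 / 110900 = 0.0031389° = 11.300″.

Δφ = 11.3″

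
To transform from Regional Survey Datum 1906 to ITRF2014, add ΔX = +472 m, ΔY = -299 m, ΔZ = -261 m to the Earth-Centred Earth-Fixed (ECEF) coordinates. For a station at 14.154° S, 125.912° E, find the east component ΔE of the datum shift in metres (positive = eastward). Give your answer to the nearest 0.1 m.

ΔE = -206.9 m

At φ = -14.154°, λ = 125.912°: sin φ = -0.244529, cos φ = 0.969642, sin λ = 0.809919, cos λ = -0.586542.
ΔE = −sin λ·ΔX + cos λ·ΔY = −(0.809919)·(472) + (-0.586542)·(-299) = -206.91 m.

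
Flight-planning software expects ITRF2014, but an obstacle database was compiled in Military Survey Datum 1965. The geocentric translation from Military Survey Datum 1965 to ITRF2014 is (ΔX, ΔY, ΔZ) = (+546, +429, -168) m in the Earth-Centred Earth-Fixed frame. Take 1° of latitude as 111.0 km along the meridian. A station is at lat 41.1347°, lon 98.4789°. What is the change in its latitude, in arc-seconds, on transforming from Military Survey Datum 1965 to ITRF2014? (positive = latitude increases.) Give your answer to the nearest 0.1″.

sin φ = 0.657832, cos φ = 0.753165, sin λ = 0.989070, cos λ = -0.147445.
North component: ΔN = −sin φ cos λ·ΔX − sin φ sin λ·ΔY + cos φ·ΔZ = −(0.657832)(-0.147445)(546) − (0.657832)(0.989070)(429) + (0.753165)(-168) = -352.70 m.
1° of latitude spans 111000 m, so Δφ = -352.70 / 111000 × 3600 = -11.439″.

Δφ = -11.4″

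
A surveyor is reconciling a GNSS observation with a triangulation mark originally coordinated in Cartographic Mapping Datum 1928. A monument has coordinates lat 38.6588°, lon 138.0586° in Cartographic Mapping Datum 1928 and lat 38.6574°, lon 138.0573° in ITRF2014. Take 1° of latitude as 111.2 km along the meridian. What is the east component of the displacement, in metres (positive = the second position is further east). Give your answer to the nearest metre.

Δφ = 38.6574° − 38.6588° = -0.0014°; Δλ = 138.0573° − 138.0586° = -0.0013°.
ΔN = Δφ × 111200 = -155.7 m; ΔE = Δλ × 111200 × cos(38.6588°) = -0.0013 × 111200 × 0.780880 = -112.9 m.

ΔE = -113 m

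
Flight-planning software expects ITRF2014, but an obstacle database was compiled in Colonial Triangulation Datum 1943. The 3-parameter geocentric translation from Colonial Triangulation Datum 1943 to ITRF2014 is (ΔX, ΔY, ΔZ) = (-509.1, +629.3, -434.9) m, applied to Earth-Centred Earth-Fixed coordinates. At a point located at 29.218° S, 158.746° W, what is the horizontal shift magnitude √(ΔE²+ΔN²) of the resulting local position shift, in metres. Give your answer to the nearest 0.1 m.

The local east axis at (φ, λ) is (−sin λ, cos λ, 0), so ΔE = −sin(-158.746°)·(-509.1) + cos(-158.746°)·629.3 = -771.05 m.
The local north axis is (−sin φ cos λ, −sin φ sin λ, cos φ), giving ΔN = 231.606 − 111.355 − 379.567 = -259.32 m.
Horizontal magnitude = √(ΔE² + ΔN²) = √((-771.05)² + (-259.32)²) = 813.49 m.

813.5 m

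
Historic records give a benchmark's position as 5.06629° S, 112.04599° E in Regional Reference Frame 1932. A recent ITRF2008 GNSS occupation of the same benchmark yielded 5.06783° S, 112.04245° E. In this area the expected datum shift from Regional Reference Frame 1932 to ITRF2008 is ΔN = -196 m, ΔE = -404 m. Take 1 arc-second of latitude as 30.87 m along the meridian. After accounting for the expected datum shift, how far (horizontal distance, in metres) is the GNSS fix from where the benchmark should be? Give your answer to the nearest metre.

28 m

Observed coordinate differences: Δφ = -0.00154°, Δλ = -0.00354°.
Converting to metres (1° lat = 111132 m, cos φ = 0.996093): observed ΔN = -171.1 m, observed ΔE = -391.9 m.
Subtracting the expected shift leaves a residual of -171.1 − (-196) = 24.9 m north and -391.9 − (-404) = 12.1 m east.
Residual distance = √(24.9² + 12.1²) = 27.7 m.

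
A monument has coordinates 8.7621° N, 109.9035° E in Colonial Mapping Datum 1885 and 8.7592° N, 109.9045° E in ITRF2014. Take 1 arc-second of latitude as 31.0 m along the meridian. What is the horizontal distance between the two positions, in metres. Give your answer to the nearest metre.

Δφ = 8.7592° − 8.7621° = -0.0029°; Δλ = 109.9045° − 109.9035° = +0.0010°.
1° of latitude = 3600 × 31.00 = 111600 m.
ΔN = Δφ × 111600 = -323.6 m; ΔE = Δλ × 111600 × cos(8.7621°) = +0.0010 × 111600 × 0.988329 = 110.3 m.
Distance = √(ΔE² + ΔN²) = √(110.3² + (-323.6)²) = 341.9 m.

342 m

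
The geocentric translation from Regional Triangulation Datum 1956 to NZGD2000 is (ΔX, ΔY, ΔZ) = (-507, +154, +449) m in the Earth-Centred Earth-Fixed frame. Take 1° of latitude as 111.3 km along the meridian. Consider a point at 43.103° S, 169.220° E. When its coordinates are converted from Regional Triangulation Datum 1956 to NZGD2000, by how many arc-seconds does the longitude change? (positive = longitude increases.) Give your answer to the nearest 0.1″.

Δλ = -2.5″

sin φ = -0.683312, cos φ = 0.730126, sin λ = 0.187038, cos λ = -0.982353.
East component: ΔE = −sin λ·ΔX + cos λ·ΔY = −(0.187038)(-507) + (-0.982353)(154) = -56.45 m.
1° of latitude spans 111300 m; at latitude φ, 1° of longitude spans that × cos φ = 81263.1 m, so Δλ = -56.45 / 81263.1 × 3600 = -2.501″.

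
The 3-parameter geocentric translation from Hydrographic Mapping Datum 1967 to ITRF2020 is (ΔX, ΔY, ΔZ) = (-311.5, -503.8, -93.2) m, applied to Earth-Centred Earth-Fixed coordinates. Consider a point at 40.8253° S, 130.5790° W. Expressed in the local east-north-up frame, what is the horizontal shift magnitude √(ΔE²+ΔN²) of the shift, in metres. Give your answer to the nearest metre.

325 m

The local east axis at (φ, λ) is (−sin λ, cos λ, 0), so ΔE = −sin(-130.5790°)·(-311.5) + cos(-130.5790°)·(-503.8) = 91.13 m.
The local north axis is (−sin φ cos λ, −sin φ sin λ, cos φ), giving ΔN = 132.470 + 250.153 − 70.525 = 312.10 m.
Horizontal magnitude = √(ΔE² + ΔN²) = √(91.13² + 312.10²) = 325.13 m.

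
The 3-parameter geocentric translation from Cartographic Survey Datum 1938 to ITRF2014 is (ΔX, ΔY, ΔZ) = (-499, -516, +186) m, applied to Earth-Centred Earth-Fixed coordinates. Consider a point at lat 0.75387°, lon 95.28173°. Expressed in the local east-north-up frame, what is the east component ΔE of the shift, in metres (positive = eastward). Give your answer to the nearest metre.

ΔE = 544 m

At φ = 0.75387°, λ = 95.28173°: sin φ = 0.013157, cos φ = 0.999913, sin λ = 0.995754, cos λ = -0.092053.
ΔE = −sin λ·ΔX + cos λ·ΔY = −(0.995754)·(-499) + (-0.092053)·(-516) = 544.38 m.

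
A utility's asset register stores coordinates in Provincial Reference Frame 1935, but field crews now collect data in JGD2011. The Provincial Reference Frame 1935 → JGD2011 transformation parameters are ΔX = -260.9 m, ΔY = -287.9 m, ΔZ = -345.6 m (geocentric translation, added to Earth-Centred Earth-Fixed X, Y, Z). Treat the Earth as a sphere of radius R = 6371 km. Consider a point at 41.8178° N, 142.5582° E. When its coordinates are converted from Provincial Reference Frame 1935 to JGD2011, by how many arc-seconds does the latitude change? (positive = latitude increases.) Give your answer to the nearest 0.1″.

sin φ = 0.666764, cos φ = 0.745269, sin λ = 0.607955, cos λ = -0.793971.
North component: ΔN = −sin φ cos λ·ΔX − sin φ sin λ·ΔY + cos φ·ΔZ = −(0.666764)(-0.793971)(-260.9) − (0.666764)(0.607955)(-287.9) + (0.745269)(-345.6) = -278.98 m.
1° of latitude spans πR/180 = 111195 m, so Δφ = -278.98 / 111195 × 3600 = -9.032″.

Δφ = -9.0″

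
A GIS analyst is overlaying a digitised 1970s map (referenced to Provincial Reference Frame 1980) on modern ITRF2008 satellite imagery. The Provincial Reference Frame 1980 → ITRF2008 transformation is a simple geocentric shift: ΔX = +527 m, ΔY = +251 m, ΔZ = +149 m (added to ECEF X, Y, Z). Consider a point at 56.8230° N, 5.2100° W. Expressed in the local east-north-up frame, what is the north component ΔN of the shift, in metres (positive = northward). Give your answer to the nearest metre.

The local north axis is (−sin φ cos λ, −sin φ sin λ, cos φ), giving ΔN = -439.268 + 19.077 + 81.537 = -338.65 m.

ΔN = -339 m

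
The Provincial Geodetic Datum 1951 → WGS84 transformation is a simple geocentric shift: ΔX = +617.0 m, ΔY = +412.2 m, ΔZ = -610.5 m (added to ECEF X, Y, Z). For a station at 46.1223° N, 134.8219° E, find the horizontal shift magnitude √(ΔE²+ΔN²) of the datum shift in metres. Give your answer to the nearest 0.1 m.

795.6 m

At φ = 46.1223°, λ = 134.8219°: sin φ = 0.720821, cos φ = 0.693121, sin λ = 0.709301, cos λ = -0.704905.
ΔE = −sin λ·ΔX + cos λ·ΔY = −(0.709301)·(617.0) + (-0.704905)·(412.2) = -728.20 m.
ΔN = −sin φ cos λ·ΔX − sin φ sin λ·ΔY + cos φ·ΔZ = −(0.720821)(-0.704905)(617.0) − (0.720821)(0.709301)(412.2) + (0.693121)(-610.5) = -320.40 m.
Horizontal magnitude = √(ΔE² + ΔN²) = √((-728.20)² + (-320.40)²) = 795.57 m.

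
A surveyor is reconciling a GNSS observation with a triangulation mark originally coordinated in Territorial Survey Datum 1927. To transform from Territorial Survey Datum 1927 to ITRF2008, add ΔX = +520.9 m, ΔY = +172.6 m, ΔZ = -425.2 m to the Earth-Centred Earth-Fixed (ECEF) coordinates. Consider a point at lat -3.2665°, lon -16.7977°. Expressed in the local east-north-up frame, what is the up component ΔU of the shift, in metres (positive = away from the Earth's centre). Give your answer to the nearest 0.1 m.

ΔU = 472.3 m

At φ = -3.2665°, λ = -16.7977°: sin φ = -0.056980, cos φ = 0.998375, sin λ = -0.288993, cos λ = 0.957331.
ΔU = cos φ cos λ·ΔX + cos φ sin λ·ΔY + sin φ·ΔZ = (0.998375)(0.957331)(520.9) + (0.998375)(-0.288993)(172.6) + (-0.056980)(-425.2) = 472.29 m.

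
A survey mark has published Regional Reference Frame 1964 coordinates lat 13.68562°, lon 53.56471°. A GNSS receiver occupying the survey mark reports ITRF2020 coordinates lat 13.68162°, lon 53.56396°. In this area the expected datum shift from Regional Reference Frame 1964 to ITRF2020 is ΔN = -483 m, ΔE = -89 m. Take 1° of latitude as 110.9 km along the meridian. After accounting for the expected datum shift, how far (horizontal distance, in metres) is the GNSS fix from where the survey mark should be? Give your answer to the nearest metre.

Observed coordinate differences: Δφ = -0.00400°, Δλ = -0.00075°.
Converting to metres (1° lat = 110900 m, cos φ = 0.971609): observed ΔN = -443.6 m, observed ΔE = -80.8 m.
Subtracting the expected shift leaves a residual of -443.6 − (-483) = 39.4 m north and -80.8 − (-89) = 8.2 m east.
Residual distance = √(39.4² + 8.2²) = 40.2 m.

40 m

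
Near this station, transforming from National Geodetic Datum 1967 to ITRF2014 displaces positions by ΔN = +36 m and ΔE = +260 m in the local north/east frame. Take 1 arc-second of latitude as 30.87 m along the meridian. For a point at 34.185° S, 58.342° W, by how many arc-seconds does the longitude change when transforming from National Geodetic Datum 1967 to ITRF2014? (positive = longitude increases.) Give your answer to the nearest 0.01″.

Δλ = 10.18″

At latitude -34.185°, cos φ = 0.827228.
1″ of longitude at this latitude = 30.87 × cos φ = 25.5365 m, so Δλ = 260.0 / 25.5365 = 10.181″.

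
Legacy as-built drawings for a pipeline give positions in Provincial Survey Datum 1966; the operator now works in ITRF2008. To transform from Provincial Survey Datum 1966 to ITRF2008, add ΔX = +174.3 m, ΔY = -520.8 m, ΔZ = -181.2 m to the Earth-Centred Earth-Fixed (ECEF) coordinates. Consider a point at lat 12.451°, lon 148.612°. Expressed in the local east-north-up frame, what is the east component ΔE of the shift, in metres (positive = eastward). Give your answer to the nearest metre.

ΔE = 354 m

The local east axis at (φ, λ) is (−sin λ, cos λ, 0), so ΔE = −sin(148.612°)·174.3 + cos(148.612°)·(-520.8) = 353.81 m.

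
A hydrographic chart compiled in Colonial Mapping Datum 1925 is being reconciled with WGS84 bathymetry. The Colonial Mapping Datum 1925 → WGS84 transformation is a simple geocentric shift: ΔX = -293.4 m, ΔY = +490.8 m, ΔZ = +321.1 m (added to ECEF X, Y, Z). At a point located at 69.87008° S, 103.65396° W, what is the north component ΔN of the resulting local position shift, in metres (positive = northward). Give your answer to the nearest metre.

ΔN = -272 m

At φ = -69.87008°, λ = -103.65396°: sin φ = -0.938915, cos φ = 0.344150, sin λ = -0.971739, cos λ = -0.236057.
ΔN = −sin φ cos λ·ΔX − sin φ sin λ·ΔY + cos φ·ΔZ = −(-0.938915)(-0.236057)(-293.4) − (-0.938915)(-0.971739)(490.8) + (0.344150)(321.1) = -272.26 m.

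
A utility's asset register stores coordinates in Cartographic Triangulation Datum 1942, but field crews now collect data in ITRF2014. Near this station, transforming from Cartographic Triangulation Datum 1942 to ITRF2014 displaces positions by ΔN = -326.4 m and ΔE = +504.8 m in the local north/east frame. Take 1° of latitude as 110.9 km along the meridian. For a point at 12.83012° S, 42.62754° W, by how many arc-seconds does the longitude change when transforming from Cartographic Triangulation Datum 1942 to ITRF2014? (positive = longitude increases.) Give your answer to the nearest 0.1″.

At latitude -12.83012°, cos φ = 0.975033.
1° of longitude at this latitude = 110.9 × cos φ = 108.13 km, so Δλ = 504.8 / 108131.1 = 0.0046684° = 16.806″.

Δλ = 16.8″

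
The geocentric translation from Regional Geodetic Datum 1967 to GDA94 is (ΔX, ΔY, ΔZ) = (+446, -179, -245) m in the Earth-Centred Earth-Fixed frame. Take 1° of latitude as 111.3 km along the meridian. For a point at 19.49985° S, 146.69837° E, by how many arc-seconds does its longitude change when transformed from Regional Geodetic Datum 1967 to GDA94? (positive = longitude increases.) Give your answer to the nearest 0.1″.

sin φ = -0.333804, cos φ = 0.942642, sin λ = 0.549047, cos λ = -0.835792.
East component: ΔE = −sin λ·ΔX + cos λ·ΔY = −(0.549047)(446) + (-0.835792)(-179) = -95.27 m.
1° of latitude spans 111300 m; at latitude φ, 1° of longitude spans that × cos φ = 104916.1 m, so Δλ = -95.27 / 104916.1 × 3600 = -3.269″.

Δλ = -3.3″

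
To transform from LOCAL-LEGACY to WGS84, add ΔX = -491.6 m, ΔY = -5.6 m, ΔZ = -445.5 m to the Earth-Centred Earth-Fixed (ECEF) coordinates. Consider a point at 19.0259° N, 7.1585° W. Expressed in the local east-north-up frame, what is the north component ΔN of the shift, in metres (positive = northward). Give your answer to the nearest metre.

The local north axis is (−sin φ cos λ, −sin φ sin λ, cos φ), giving ΔN = 159.010 − 0.227 − 421.163 = -262.38 m.

ΔN = -262 m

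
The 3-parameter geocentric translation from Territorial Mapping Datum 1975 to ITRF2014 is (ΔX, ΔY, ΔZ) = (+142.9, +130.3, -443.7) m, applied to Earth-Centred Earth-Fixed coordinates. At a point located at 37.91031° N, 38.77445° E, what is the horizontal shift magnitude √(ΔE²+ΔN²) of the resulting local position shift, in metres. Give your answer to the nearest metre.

The local east axis at (φ, λ) is (−sin λ, cos λ, 0), so ΔE = −sin(38.77445°)·142.9 + cos(38.77445°)·130.3 = 12.09 m.
The local north axis is (−sin φ cos λ, −sin φ sin λ, cos φ), giving ΔN = -68.452 − 50.138 − 350.068 = -468.66 m.
Horizontal magnitude = √(ΔE² + ΔN²) = √(12.09² + (-468.66)²) = 468.81 m.

469 m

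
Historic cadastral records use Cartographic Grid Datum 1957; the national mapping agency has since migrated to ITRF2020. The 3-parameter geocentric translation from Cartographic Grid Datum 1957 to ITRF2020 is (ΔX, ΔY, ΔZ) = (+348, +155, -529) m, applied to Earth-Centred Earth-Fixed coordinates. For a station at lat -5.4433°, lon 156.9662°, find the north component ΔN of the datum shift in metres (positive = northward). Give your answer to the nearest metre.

At φ = -5.4433°, λ = 156.9662°: sin φ = -0.094861, cos φ = 0.995491, sin λ = 0.391274, cos λ = -0.920274.
ΔN = −sin φ cos λ·ΔX − sin φ sin λ·ΔY + cos φ·ΔZ = −(-0.094861)(-0.920274)(348) − (-0.094861)(0.391274)(155) + (0.995491)(-529) = -551.24 m.

ΔN = -551 m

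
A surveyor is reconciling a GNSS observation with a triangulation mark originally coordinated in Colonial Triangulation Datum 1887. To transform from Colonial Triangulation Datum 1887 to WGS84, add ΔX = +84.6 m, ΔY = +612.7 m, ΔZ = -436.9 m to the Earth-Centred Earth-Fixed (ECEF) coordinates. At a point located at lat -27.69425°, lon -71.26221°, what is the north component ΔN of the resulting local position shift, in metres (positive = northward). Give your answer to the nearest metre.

ΔN = -644 m

At φ = -27.69425°, λ = -71.26221°: sin φ = -0.464753, cos φ = 0.885440, sin λ = -0.946999, cos λ = 0.321238.
ΔN = −sin φ cos λ·ΔX − sin φ sin λ·ΔY + cos φ·ΔZ = −(-0.464753)(0.321238)(84.6) − (-0.464753)(-0.946999)(612.7) + (0.885440)(-436.9) = -643.88 m.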